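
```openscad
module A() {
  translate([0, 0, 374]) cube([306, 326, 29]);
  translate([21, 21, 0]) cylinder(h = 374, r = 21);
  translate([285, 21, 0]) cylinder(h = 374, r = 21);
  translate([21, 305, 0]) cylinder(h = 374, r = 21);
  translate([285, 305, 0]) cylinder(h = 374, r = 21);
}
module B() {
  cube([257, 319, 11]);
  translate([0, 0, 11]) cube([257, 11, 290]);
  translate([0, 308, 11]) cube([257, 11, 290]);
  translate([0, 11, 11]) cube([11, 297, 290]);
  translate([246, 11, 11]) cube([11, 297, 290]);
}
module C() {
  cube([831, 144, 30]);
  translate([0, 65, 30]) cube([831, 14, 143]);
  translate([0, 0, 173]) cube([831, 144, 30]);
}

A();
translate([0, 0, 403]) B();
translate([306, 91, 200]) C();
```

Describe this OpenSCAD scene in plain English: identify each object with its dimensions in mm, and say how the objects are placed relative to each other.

A is a simple wooden stool: a rectangular seat 306 mm (x) by 326 mm (y), 29 mm thick, top face at z = 403 mm, on four round legs, each 42 mm in diameter. The legs rest on z = 0, each leg's axis is inset half a diameter from the nearest pair of seat edges (so the leg's bounding box is flush with the corner).

B is an open storage box with external size 257×319×301 mm and wall thickness 11 mm (the base is also 11 mm thick). The base covers the whole footprint; the four walls stand on the base, with the y-facing walls full-width and the x-facing walls fitting between their inner faces.

C is an I-beam lying along x, 831 mm long. Overall section height 203 mm. Two flanges 144 mm wide (y) and 30 mm thick, one on the floor and one at the top; a web 14 mm thick runs between them, centred on the flange width.

The open box is on top of the stool. The I-beam is beside the stool with their tops flush at z = 403.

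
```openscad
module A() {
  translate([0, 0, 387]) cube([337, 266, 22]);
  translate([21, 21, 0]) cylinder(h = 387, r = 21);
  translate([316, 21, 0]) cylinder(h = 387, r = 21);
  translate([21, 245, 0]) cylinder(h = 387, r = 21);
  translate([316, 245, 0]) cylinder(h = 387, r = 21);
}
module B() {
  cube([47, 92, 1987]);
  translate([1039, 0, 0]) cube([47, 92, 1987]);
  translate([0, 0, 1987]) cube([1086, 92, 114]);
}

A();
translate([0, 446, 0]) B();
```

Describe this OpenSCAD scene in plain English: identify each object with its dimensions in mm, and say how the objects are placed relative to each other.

A is a simple wooden stool: a rectangular seat 337 mm (x) by 266 mm (y), 22 mm thick, top face at z = 409 mm, on four round legs, each 42 mm in diameter. The legs rest on z = 0, each leg's axis is inset half a diameter from the nearest pair of seat edges (so the leg's bounding box is flush with the corner).

B is a door frame. The clear opening is 992 mm wide and 1987 mm high. Two 47 mm wide jambs, 92 mm deep, stand either side of the opening from the floor to the top of the opening. A 114 mm thick head sits across the top of both jambs, spanning the full outside width of the frame.

The door frame is on the floor beside the stool on its +y side.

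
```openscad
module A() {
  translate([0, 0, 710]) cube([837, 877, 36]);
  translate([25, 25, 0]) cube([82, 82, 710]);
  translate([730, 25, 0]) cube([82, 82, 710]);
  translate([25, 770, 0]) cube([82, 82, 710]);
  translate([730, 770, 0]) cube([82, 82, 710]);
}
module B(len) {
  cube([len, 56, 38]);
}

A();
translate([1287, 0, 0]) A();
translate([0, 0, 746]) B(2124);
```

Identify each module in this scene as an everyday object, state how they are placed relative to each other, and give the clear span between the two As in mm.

Second table starts at x = 1287; first ends at x = 837; clear span = 1287 − 837 = 450 mm.

A is a table. B is a beam. A beam spans the tops of two tables. The clear span between the two tables is 450 mm.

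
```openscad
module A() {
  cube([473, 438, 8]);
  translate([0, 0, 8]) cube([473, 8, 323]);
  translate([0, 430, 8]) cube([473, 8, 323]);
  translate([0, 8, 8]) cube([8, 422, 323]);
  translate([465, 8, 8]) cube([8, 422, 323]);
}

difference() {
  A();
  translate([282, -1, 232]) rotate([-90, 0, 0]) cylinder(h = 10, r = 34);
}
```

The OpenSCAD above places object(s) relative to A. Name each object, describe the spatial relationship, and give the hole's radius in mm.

The subtracted cylinder has r = 34 mm.

A is an open box. The open box has a circular hole through its front wall. The hole's radius is 34 mm.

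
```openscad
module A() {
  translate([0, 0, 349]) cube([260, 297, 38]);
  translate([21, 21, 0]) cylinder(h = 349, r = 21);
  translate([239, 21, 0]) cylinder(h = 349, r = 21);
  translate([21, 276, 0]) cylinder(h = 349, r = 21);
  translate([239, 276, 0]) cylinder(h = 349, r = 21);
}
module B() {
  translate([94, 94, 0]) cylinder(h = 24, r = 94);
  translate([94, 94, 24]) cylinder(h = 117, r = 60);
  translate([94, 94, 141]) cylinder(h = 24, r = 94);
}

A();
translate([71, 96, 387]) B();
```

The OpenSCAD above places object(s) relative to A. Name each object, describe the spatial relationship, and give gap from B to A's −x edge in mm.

The spool's min-x is at 71; the stool's min-x is 0; gap = 71 mm.

A is a stool. B is a spool. The spool is on top of the stool. The gap from the spool to the stool's −x edge is 71 mm.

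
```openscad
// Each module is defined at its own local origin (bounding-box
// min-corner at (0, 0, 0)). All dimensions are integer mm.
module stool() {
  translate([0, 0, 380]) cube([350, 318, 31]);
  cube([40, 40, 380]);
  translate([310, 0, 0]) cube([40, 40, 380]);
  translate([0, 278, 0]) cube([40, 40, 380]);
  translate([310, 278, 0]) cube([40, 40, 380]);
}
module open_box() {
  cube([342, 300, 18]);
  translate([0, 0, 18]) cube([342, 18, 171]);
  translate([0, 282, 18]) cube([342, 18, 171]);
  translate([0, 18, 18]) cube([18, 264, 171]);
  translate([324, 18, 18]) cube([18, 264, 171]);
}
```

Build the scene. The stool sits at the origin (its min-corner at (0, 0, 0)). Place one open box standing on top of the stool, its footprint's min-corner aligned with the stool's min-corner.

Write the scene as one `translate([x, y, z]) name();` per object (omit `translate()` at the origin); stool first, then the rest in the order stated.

stool();
translate([0, 0, 411]) open_box();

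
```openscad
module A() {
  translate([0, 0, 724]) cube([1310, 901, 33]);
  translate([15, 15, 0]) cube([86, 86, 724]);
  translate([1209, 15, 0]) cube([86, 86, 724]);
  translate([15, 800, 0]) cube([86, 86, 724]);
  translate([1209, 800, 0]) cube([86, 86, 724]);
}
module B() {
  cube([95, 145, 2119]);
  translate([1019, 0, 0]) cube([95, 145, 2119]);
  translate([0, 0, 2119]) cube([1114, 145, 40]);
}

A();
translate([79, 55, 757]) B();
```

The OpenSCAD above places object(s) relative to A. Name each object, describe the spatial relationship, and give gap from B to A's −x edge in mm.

The door frame's min-x is at 79; the table's min-x is 0; gap = 79 mm.

A is a table. B is a door frame. The door frame is on top of the table. The gap from the door frame to the table's −x edge is 79 mm.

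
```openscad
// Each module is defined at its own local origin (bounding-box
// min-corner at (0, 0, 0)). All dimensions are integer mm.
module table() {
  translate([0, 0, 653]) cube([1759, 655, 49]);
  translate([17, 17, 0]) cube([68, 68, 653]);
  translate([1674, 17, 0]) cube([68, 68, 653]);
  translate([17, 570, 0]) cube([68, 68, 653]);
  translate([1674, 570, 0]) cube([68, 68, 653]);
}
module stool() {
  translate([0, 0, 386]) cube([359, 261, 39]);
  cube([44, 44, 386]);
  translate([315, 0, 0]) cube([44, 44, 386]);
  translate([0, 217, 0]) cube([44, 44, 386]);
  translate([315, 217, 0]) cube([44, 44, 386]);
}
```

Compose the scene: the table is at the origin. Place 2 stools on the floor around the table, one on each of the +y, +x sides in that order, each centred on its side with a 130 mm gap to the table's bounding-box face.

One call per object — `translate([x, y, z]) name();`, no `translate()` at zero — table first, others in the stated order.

table();
translate([700, 785, 0]) stool();
translate([1889, 197, 0]) stool();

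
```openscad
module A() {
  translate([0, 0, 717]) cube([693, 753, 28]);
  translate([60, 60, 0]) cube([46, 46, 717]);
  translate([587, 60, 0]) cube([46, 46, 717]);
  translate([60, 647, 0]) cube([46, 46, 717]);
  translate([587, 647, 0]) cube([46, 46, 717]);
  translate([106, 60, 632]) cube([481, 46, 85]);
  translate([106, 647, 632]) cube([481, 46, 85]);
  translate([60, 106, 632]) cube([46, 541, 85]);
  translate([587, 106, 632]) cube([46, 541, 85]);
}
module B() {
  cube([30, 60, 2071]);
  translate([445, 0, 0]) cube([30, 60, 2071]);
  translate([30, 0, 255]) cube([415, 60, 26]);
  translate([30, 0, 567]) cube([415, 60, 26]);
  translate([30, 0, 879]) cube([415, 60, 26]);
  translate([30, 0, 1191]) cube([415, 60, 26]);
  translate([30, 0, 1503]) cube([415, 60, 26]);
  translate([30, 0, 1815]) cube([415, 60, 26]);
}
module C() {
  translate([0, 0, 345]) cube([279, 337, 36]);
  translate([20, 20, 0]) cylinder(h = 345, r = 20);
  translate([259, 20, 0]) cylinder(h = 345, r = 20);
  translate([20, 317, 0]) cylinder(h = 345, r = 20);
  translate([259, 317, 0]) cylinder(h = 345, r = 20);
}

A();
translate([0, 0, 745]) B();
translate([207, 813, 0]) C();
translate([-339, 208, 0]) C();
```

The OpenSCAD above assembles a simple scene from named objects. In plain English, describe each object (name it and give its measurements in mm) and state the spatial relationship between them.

A is a table: top 693 mm (x) × 753 mm (y), 28 mm thick, upper face at z = 745 mm, on four 46×46 mm square legs, each inset 60 mm from the nearest pair of top edges, running from z = 0 to the bottom of the top. Four apron rails, 46 mm thick and 85 mm tall, run between adjacent legs with their top edges flush with the underside of the top and their outer faces flush with the legs' outer faces.

B is a straight ladder. Two 30×60 mm vertical rails, 2071 mm tall, stand 475 mm apart (outside-to-outside) with their front faces coplanar on the −y side. 6 rungs, each 60 mm deep and 26 mm tall, span between the inner faces of the rails, front faces flush with the rails. The lowest rung's underside is at z = 255 mm and rungs are spaced 312 mm apart (underside to underside).

C is a simple wooden stool: a rectangular seat 279 mm (x) by 337 mm (y), 36 mm thick, top face at z = 381 mm, on four round legs, each 40 mm in diameter. The legs rest on z = 0, each leg's axis is inset half a diameter from the nearest pair of seat edges (so the leg's bounding box is flush with the corner).

The ladder is on top of the table. Two stools sit around the table at the +y, −x sides.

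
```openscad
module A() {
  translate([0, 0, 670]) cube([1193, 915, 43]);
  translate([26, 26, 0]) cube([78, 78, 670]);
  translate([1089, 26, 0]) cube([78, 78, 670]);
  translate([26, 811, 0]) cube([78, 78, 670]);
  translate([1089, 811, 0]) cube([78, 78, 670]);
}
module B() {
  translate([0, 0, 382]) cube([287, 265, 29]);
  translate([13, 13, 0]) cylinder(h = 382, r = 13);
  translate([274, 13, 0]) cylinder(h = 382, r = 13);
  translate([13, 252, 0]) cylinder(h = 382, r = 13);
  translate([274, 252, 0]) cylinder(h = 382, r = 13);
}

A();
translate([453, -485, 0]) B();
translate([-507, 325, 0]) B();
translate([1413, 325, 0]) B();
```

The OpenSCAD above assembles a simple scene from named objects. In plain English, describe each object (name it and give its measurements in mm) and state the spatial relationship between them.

A is a rectangular dining table. The top is 1193×915×43 mm with its upper surface at z = 713 mm. It stands on four 78×78 mm square legs, each inset 26 mm from the nearest pair of top edges, running from the floor to the underside of the top.

B is a four-legged stool. The seat is a 287×265×29 mm slab whose top surface is at z = 411 mm; four round legs, each 26 mm in diameter, run from the floor (z = 0) to the underside of the seat, each leg's axis is inset half a diameter from the nearest pair of seat edges (so the leg's bounding box is flush with the corner).

Three stools sit around the table at the −y, −x, +x sides.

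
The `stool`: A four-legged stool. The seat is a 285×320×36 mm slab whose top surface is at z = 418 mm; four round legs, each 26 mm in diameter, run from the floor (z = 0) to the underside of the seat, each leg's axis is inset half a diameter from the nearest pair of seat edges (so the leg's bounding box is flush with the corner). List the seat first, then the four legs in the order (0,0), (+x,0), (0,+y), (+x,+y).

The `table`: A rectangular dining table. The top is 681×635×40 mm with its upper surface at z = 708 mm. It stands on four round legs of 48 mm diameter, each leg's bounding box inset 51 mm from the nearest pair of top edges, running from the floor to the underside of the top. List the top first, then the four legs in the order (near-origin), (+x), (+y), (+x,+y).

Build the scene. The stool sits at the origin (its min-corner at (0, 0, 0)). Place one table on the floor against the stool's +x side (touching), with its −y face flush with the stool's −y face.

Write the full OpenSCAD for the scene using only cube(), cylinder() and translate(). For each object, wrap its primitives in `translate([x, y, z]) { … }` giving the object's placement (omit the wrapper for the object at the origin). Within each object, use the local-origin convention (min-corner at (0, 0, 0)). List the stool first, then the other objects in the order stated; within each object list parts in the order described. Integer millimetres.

translate([0, 0, 382]) cube([285, 320, 36]);
translate([13, 13, 0]) cylinder(h = 382, r = 13);
translate([272, 13, 0]) cylinder(h = 382, r = 13);
translate([13, 307, 0]) cylinder(h = 382, r = 13);
translate([272, 307, 0]) cylinder(h = 382, r = 13);
translate([285, 0, 0]) {
  translate([0, 0, 668]) cube([681, 635, 40]);
  translate([75, 75, 0]) cylinder(h = 668, r = 24);
  translate([606, 75, 0]) cylinder(h = 668, r = 24);
  translate([75, 560, 0]) cylinder(h = 668, r = 24);
  translate([606, 560, 0]) cylinder(h = 668, r = 24);
}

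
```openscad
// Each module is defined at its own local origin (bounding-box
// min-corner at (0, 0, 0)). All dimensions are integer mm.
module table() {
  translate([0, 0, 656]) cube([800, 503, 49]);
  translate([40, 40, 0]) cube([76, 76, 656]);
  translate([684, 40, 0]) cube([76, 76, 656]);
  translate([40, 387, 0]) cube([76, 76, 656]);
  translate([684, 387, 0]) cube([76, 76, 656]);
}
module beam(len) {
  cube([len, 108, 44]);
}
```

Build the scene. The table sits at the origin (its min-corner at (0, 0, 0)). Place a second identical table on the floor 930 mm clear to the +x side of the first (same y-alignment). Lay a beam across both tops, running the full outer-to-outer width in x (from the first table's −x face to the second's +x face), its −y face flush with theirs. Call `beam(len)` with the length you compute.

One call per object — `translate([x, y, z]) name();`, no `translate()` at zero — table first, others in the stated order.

table();
translate([1730, 0, 0]) table();
translate([0, 0, 705]) beam(2530);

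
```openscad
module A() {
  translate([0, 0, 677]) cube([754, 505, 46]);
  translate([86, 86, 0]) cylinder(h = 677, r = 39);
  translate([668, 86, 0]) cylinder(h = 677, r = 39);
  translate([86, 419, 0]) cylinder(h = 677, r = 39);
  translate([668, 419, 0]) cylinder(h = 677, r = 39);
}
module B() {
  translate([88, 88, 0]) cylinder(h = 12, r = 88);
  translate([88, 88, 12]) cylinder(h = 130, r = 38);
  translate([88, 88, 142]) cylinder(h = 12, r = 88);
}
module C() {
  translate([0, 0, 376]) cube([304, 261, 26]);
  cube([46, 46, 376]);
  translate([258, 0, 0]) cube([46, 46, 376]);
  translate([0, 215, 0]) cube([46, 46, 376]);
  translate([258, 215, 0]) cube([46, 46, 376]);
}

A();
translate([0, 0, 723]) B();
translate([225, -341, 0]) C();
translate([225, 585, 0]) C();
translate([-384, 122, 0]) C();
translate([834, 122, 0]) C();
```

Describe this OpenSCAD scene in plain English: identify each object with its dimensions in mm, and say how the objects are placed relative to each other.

A is a table: top 754 mm (x) × 505 mm (y), 46 mm thick, upper face at z = 723 mm, on four round legs of 78 mm diameter, each leg's bounding box inset 47 mm from the nearest pair of top edges, running from z = 0 to the bottom of the top.

B is a spool: two coaxial disc flanges of radius 88 mm and thickness 12 mm, joined by a core cylinder of radius 38 mm and height 130 mm. The lower flange rests on z = 0 and the three cylinders share a vertical axis.

C is a four-legged stool. The seat is a 304×261×26 mm slab whose top surface is at z = 402 mm; four square legs, each 46×46 mm in cross-section, run from the floor (z = 0) to the underside of the seat, each flush with a corner of the seat.

The spool is on top of the table. Four stools sit around the table at the −y, +y, −x, +x sides.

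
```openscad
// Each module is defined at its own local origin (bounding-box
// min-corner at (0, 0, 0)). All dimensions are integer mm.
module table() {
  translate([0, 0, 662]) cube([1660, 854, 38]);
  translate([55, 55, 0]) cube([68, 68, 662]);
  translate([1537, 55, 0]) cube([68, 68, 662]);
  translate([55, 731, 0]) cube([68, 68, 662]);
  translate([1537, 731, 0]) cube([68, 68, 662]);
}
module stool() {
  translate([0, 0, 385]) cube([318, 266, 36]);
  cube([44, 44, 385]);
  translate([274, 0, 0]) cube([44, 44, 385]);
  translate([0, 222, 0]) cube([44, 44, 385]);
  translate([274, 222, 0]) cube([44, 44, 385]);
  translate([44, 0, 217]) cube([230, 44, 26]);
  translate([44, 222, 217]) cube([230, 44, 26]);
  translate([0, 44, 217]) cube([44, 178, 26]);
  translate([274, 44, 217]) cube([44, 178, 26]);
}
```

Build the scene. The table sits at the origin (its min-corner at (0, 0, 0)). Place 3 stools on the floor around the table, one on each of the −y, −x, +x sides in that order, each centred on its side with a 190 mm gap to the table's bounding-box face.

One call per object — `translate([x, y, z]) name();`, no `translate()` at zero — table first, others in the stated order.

table();
translate([671, -456, 0]) stool();
translate([-508, 294, 0]) stool();
translate([1850, 294, 0]) stool();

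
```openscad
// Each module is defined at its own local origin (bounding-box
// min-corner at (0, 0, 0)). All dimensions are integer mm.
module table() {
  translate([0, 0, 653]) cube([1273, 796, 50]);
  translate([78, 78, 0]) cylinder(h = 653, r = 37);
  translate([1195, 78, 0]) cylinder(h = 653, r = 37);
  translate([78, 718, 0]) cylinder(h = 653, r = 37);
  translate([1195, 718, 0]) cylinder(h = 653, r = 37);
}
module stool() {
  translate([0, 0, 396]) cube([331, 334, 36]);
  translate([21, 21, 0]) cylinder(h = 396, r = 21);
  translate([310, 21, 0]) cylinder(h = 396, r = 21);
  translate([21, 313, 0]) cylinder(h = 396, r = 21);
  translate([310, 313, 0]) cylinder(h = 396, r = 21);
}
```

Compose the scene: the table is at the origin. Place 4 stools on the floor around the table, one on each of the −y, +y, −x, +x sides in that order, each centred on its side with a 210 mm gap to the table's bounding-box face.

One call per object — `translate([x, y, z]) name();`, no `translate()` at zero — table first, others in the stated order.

table();
translate([471, -544, 0]) stool();
translate([471, 1006, 0]) stool();
translate([-541, 231, 0]) stool();
translate([1483, 231, 0]) stool();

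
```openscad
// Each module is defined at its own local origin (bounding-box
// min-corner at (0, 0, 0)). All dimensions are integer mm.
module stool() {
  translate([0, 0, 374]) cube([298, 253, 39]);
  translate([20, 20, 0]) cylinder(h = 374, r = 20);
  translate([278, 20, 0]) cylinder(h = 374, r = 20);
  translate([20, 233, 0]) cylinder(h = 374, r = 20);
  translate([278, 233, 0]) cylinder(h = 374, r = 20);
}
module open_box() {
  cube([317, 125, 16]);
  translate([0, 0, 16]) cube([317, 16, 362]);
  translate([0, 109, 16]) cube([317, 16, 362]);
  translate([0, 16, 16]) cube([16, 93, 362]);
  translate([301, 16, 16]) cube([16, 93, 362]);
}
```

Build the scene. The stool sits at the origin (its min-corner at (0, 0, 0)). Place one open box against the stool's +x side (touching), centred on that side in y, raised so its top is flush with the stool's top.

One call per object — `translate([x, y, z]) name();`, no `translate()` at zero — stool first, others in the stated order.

stool();
translate([298, 64, 35]) open_box();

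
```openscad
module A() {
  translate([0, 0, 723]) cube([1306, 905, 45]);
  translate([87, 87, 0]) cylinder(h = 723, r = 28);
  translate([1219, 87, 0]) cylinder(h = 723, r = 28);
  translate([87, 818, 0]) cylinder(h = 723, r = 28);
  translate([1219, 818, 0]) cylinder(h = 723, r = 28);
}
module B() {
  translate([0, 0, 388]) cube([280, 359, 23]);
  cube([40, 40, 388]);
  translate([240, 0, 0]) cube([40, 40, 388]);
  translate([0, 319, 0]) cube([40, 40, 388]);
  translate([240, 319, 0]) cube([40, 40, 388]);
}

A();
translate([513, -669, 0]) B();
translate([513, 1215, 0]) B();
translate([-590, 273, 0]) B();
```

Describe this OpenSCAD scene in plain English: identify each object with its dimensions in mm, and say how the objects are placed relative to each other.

A is a rectangular dining table. The top is 1306×905×45 mm with its upper surface at z = 768 mm. It stands on four round legs of 56 mm diameter, each leg's bounding box inset 59 mm from the nearest pair of top edges, running from the floor to the underside of the top.

B is a simple wooden stool: a rectangular seat 280 mm (x) by 359 mm (y), 23 mm thick, top face at z = 411 mm, on four square legs, each 40×40 mm in cross-section. The legs rest on z = 0, each flush with a corner of the seat.

Three stools sit around the table at the −y, +y, −x sides.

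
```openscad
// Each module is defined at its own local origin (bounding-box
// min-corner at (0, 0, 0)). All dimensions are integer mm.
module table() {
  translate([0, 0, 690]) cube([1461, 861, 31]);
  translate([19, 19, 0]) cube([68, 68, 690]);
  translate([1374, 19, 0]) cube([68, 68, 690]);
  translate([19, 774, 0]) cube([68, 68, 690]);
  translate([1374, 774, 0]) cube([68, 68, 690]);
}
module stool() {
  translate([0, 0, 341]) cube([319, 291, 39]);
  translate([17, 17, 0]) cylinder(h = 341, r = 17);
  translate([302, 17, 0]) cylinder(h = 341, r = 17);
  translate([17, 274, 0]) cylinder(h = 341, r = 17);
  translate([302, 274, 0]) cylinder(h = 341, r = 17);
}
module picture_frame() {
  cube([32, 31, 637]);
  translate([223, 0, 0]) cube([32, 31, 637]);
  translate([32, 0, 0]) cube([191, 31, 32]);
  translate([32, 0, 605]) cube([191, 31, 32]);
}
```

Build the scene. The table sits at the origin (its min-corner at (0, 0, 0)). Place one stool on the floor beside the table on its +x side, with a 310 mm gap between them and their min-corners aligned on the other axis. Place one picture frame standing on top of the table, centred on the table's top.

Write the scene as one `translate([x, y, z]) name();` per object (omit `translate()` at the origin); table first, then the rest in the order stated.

table();
translate([1771, 0, 0]) stool();
translate([603, 415, 721]) picture_frame();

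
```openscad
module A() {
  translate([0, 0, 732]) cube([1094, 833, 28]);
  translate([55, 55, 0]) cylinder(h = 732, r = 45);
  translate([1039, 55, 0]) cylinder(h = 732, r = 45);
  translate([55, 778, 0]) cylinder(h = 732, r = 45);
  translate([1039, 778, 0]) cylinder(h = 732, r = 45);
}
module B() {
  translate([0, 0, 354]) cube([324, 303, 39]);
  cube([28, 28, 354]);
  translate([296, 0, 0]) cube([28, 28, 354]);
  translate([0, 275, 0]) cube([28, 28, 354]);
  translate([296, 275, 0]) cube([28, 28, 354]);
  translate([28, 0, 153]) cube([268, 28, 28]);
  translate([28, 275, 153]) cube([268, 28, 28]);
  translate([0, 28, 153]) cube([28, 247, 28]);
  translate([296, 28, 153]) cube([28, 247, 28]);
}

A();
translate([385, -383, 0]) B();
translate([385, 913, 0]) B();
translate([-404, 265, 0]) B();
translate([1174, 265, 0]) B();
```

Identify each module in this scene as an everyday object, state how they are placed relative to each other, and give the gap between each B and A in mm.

A is a table. B is a stool. Four stools sit around the table at the −y, +y, −x, +x sides. The gap between each stool and the table is 80 mm.

Each stool's nearest face is 80 mm from the table's bounding box.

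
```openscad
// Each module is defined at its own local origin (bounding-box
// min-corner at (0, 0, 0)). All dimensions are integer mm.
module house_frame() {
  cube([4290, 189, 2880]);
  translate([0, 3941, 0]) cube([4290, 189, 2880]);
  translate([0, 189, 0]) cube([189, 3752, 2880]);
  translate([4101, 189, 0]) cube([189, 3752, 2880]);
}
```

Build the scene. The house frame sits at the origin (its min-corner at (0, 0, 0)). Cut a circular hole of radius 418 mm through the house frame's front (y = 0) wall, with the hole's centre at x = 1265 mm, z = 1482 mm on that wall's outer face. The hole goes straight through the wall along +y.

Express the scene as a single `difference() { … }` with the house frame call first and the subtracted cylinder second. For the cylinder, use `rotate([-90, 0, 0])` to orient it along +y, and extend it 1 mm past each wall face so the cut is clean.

difference() {
  house_frame();
  translate([1265, -1, 1482]) rotate([-90, 0, 0]) cylinder(h = 191, r = 418);
}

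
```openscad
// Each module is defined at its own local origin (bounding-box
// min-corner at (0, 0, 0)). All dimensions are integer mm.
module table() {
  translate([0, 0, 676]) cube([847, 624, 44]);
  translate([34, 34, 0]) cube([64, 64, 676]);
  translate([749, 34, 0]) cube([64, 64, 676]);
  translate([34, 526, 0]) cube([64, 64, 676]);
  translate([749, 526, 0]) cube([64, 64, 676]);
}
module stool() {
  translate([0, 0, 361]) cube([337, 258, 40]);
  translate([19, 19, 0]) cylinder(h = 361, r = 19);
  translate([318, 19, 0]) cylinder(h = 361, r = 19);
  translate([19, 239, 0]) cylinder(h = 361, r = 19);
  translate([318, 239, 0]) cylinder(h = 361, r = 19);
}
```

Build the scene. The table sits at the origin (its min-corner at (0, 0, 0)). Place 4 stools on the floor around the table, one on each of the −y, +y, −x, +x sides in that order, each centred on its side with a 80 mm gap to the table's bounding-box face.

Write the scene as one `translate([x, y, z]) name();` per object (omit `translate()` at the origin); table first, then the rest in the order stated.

table();
translate([255, -338, 0]) stool();
translate([255, 704, 0]) stool();
translate([-417, 183, 0]) stool();
translate([927, 183, 0]) stool();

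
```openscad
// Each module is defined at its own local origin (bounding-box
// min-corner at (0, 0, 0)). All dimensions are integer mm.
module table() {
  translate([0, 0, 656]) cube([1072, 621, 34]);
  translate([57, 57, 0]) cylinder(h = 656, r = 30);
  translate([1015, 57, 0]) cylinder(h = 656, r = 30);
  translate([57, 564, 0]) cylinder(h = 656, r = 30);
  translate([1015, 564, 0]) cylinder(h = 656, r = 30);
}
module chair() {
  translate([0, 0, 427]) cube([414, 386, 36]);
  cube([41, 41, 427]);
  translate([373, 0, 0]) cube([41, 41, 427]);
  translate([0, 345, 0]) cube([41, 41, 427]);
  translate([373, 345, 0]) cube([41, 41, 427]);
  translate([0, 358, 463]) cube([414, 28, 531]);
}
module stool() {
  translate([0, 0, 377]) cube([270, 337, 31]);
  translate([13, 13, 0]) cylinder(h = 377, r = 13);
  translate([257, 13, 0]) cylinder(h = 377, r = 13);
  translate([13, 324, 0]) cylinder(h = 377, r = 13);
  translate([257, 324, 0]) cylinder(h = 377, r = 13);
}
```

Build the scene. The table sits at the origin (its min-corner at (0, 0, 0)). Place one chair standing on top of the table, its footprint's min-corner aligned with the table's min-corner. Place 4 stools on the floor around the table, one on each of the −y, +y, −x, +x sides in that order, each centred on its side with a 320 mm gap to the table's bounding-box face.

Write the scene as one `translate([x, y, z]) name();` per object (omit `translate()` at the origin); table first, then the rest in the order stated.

table();
translate([0, 0, 690]) chair();
translate([401, -657, 0]) stool();
translate([401, 941, 0]) stool();
translate([-590, 142, 0]) stool();
translate([1392, 142, 0]) stool();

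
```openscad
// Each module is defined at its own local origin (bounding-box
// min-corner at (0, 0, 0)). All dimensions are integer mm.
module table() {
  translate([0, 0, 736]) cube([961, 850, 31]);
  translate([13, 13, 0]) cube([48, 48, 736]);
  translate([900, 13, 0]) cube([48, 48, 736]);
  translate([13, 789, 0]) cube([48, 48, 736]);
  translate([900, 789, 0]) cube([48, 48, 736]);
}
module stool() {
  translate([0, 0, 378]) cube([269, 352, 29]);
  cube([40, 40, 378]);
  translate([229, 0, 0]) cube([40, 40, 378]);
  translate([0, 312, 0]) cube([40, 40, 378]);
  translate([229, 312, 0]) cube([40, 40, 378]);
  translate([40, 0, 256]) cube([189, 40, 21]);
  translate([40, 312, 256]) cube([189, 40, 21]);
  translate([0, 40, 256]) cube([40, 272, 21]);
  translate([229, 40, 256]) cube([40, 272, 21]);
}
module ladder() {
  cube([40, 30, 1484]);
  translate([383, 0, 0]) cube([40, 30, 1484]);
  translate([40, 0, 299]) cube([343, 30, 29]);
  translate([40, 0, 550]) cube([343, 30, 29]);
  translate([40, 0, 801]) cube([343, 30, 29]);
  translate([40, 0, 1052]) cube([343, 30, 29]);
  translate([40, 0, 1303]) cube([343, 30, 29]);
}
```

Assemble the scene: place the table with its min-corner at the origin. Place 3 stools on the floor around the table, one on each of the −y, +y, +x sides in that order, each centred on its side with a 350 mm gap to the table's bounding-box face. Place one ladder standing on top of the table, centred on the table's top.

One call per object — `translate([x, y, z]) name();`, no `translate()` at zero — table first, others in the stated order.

table();
translate([346, -702, 0]) stool();
translate([346, 1200, 0]) stool();
translate([1311, 249, 0]) stool();
translate([269, 410, 767]) ladder();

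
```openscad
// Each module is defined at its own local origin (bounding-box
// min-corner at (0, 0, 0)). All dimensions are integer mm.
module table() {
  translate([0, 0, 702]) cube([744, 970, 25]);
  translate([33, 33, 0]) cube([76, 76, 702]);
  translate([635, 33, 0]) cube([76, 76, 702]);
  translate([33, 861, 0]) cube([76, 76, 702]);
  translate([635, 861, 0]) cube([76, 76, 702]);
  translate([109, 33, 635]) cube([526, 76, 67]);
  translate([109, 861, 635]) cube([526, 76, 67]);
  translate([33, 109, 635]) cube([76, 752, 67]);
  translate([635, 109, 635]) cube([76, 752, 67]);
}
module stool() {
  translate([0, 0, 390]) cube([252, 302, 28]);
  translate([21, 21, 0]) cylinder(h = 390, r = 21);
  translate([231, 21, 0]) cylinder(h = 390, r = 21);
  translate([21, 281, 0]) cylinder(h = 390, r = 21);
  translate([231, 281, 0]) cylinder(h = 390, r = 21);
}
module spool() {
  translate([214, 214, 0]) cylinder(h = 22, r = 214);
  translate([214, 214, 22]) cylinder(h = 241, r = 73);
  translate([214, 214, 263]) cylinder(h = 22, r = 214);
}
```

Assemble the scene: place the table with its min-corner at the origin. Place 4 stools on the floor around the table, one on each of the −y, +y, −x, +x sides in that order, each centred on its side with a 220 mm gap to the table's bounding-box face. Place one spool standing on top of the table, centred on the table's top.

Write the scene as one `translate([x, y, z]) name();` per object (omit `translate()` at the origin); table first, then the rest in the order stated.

table();
translate([246, -522, 0]) stool();
translate([246, 1190, 0]) stool();
translate([-472, 334, 0]) stool();
translate([964, 334, 0]) stool();
translate([158, 271, 727]) spool();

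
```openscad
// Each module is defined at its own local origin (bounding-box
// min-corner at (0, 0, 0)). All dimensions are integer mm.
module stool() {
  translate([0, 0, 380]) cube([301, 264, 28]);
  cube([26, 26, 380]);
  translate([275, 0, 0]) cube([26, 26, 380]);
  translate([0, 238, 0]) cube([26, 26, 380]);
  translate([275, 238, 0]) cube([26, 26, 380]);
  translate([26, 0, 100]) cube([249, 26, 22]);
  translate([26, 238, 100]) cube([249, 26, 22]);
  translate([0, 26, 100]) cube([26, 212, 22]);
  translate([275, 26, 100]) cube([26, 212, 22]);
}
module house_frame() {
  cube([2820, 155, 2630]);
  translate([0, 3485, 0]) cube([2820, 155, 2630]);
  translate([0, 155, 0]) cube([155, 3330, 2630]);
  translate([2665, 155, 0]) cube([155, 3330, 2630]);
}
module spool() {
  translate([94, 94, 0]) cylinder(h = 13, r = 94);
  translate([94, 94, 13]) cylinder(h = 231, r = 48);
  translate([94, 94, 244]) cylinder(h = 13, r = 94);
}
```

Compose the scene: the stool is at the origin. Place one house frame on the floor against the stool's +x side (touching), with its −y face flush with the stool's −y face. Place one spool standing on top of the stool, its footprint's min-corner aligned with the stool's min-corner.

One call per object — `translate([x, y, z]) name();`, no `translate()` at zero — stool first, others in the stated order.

stool();
translate([301, 0, 0]) house_frame();
translate([0, 0, 408]) spool();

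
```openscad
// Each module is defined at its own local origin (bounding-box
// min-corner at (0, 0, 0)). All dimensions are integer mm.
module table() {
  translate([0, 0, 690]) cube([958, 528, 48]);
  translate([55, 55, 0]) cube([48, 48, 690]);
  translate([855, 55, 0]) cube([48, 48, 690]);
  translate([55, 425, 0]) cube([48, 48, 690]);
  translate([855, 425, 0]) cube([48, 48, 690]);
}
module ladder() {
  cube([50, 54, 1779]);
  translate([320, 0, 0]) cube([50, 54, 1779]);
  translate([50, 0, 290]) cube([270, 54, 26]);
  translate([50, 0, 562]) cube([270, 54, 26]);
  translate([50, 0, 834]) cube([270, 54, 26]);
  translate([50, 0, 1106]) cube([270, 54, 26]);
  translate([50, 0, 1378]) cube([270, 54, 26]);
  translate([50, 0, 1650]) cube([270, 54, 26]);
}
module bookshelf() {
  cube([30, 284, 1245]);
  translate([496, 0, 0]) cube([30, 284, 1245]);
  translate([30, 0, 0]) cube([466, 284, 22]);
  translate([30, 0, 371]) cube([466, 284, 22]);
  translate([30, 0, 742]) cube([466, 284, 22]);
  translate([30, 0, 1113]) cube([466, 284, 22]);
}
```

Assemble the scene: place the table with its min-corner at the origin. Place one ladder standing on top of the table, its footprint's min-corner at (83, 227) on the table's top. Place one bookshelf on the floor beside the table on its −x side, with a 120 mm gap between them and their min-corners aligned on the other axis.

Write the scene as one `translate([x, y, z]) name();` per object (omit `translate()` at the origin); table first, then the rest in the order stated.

table();
translate([83, 227, 738]) ladder();
translate([-646, 0, 0]) bookshelf();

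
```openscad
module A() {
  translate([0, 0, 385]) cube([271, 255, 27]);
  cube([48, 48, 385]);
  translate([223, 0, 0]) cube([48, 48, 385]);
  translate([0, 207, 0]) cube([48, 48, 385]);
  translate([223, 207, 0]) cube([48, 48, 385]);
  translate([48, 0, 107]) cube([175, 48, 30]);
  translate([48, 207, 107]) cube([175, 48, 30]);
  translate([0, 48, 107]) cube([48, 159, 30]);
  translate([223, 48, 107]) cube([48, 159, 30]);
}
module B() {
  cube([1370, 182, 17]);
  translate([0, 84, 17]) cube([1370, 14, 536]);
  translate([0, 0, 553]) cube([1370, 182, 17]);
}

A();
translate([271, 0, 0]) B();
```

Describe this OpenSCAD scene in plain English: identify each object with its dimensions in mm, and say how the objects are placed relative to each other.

A is a four-legged stool. The seat is 271×255 mm, 27 mm thick, top at z = 412 mm. It stands on four square legs, each 48×48 mm in cross-section, from z = 0 to the seat underside, each flush with a corner of the seat. Four stretchers, 48 mm wide and 30 mm tall, connect adjacent legs with their undersides at z = 107 mm, each running between the inner faces of the legs it joins and aligned with the legs' outer faces on the other axis.

B is an I-beam lying along x, 1370 mm long. Overall section height 570 mm. Two flanges 182 mm wide (y) and 17 mm thick, one on the floor and one at the top; a web 14 mm thick runs between them, centred on the flange width.

The I-beam is against the stool's +x side, with their −y faces flush.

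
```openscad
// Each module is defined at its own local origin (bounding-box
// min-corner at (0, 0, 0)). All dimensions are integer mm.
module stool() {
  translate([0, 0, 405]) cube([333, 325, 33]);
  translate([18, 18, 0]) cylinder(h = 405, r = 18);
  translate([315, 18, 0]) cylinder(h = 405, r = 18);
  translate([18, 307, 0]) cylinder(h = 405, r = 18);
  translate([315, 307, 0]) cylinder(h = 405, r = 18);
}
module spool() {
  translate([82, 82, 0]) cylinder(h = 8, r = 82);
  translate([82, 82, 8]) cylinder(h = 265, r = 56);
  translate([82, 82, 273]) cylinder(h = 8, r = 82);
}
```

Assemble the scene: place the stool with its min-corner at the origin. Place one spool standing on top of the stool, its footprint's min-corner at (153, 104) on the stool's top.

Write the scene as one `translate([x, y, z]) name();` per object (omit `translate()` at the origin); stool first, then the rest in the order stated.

stool();
translate([153, 104, 438]) spool();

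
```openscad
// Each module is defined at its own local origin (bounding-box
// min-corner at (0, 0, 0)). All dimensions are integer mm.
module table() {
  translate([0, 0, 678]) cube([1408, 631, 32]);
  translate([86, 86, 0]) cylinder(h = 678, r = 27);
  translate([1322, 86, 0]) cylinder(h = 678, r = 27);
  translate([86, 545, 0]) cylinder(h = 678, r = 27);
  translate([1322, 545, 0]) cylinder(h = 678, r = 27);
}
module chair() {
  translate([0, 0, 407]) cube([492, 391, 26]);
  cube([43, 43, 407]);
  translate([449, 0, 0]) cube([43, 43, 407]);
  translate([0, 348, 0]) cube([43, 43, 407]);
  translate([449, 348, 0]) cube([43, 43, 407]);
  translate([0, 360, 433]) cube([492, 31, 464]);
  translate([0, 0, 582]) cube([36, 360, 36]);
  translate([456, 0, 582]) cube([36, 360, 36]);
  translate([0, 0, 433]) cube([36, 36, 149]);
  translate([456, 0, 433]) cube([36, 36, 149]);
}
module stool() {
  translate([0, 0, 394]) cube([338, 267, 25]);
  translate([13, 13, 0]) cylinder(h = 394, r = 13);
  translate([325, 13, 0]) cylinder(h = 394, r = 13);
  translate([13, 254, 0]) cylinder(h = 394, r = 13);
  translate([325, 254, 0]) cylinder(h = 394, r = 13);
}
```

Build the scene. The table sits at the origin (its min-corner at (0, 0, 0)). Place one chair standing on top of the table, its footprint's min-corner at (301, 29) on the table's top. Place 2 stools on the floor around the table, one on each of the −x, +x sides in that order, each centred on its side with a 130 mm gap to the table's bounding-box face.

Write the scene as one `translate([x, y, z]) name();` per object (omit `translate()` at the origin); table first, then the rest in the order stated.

table();
translate([301, 29, 710]) chair();
translate([-468, 182, 0]) stool();
translate([1538, 182, 0]) stool();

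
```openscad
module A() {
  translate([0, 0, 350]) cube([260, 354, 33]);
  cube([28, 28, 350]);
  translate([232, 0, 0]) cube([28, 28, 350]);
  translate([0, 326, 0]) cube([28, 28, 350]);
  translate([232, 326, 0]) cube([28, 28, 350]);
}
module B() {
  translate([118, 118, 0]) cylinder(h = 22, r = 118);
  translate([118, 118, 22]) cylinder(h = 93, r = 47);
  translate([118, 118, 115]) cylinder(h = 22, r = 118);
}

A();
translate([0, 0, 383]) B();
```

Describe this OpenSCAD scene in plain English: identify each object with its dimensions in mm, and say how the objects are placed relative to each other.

A is a simple wooden stool: a rectangular seat 260 mm (x) by 354 mm (y), 33 mm thick, top face at z = 383 mm, on four square legs, each 28×28 mm in cross-section. The legs rest on z = 0, each flush with a corner of the seat.

B is a spool: two coaxial disc flanges of radius 118 mm and thickness 22 mm, joined by a core cylinder of radius 47 mm and height 93 mm. The lower flange rests on z = 0 and the three cylinders share a vertical axis.

The spool is on top of the stool.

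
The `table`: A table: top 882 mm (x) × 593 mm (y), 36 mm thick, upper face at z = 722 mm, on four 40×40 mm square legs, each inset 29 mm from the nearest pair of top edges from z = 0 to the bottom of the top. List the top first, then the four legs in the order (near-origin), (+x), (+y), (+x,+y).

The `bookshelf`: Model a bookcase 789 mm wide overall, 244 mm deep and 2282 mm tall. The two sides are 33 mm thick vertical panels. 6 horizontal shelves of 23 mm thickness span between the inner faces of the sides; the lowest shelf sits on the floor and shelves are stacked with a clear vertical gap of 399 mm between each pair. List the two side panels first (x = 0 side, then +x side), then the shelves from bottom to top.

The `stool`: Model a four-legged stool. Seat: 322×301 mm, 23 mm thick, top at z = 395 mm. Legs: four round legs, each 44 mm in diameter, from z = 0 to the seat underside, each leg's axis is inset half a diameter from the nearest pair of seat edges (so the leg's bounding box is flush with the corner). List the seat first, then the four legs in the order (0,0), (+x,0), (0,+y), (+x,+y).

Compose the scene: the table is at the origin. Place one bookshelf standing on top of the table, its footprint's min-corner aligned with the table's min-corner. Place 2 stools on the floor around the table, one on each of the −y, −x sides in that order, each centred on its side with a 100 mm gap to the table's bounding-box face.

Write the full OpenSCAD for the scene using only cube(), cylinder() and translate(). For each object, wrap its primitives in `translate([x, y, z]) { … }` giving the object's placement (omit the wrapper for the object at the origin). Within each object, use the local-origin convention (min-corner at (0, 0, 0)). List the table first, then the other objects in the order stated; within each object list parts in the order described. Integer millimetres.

translate([0, 0, 686]) cube([882, 593, 36]);
translate([29, 29, 0]) cube([40, 40, 686]);
translate([813, 29, 0]) cube([40, 40, 686]);
translate([29, 524, 0]) cube([40, 40, 686]);
translate([813, 524, 0]) cube([40, 40, 686]);
translate([0, 0, 722]) {
  cube([33, 244, 2282]);
  translate([756, 0, 0]) cube([33, 244, 2282]);
  translate([33, 0, 0]) cube([723, 244, 23]);
  translate([33, 0, 422]) cube([723, 244, 23]);
  translate([33, 0, 844]) cube([723, 244, 23]);
  translate([33, 0, 1266]) cube([723, 244, 23]);
  translate([33, 0, 1688]) cube([723, 244, 23]);
  translate([33, 0, 2110]) cube([723, 244, 23]);
}
translate([280, -401, 0]) {
  translate([0, 0, 372]) cube([322, 301, 23]);
  translate([22, 22, 0]) cylinder(h = 372, r = 22);
  translate([300, 22, 0]) cylinder(h = 372, r = 22);
  translate([22, 279, 0]) cylinder(h = 372, r = 22);
  translate([300, 279, 0]) cylinder(h = 372, r = 22);
}
translate([-422, 146, 0]) {
  translate([0, 0, 372]) cube([322, 301, 23]);
  translate([22, 22, 0]) cylinder(h = 372, r = 22);
  translate([300, 22, 0]) cylinder(h = 372, r = 22);
  translate([22, 279, 0]) cylinder(h = 372, r = 22);
  translate([300, 279, 0]) cylinder(h = 372, r = 22);
}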